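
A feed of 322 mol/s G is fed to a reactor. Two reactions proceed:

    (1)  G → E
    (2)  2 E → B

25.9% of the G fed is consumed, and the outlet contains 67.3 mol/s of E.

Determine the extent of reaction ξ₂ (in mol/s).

ξ₂ = 8.05 mol/s

Conversion of G: G consumed = 1ξ₁ = 0.259 × 322 → ξ₁ = 83.4 mol/s.
E balance: n_E = 0 + 1ξ₁ − 2ξ₂ = 67.3 → ξ₂ = (1·83.4 − 67.3)/2 = 8.049 mol/s.
Outlet amounts (n = n₀ + Σ ν·ξ):
  G: 322 − 1(83.4) = 238.6
  E: 0 + 1(83.4) − 2(8.049) = 67.3
  B: 0 + 1(8.049) = 8.049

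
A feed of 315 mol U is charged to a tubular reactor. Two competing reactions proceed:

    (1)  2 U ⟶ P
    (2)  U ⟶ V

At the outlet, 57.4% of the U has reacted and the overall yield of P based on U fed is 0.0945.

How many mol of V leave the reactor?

Yield of P: 1ξ₁ / 315 = 0.0945 → ξ₁ = 29.77 mol.
Conversion of U: 2ξ₁ + 1ξ₂ = 0.574 × 315 = 180.8 → ξ₂ = 121.3 mol.
Outlet amounts (n = n₀ + Σ ν·ξ):
  U: 315 − 2(29.77) − 1(121.3) = 134.2
  P: 0 + 1(29.77) = 29.77
  V: 0 + 1(121.3) = 121.3

121 mol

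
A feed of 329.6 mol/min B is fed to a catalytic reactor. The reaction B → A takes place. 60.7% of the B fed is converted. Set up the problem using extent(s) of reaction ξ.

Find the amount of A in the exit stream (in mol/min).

200 mol/min

B reacted = 0.607 × 329.6 = 200.1 mol/min; ν_B = −1, so ξ = 200.1/1 = 200.1 mol/min.
Outlet amounts (n = n₀ + ν ξ):
  B: 329.6 − 1(200.1) = 129.5
  A: 0 + 1(200.1) = 200.1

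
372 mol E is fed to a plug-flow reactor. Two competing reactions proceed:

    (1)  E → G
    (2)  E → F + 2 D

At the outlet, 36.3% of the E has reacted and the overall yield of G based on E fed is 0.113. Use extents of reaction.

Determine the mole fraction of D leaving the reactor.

Yield of G: 1ξ₁ / 372 = 0.113 → ξ₁ = 42.04 mol.
Conversion of E: 1ξ₁ + 1ξ₂ = 0.363 × 372 = 135 → ξ₂ = 93 mol.
Outlet amounts (n = n₀ + Σ ν·ξ):
  E: 372 − 1(42.04) − 1(93) = 237
  G: 0 + 1(42.04) = 42.04
  F: 0 + 1(93) = 93
  D: 0 + 2(93) = 186
Total out = 558 mol; y_D = 186 / 558 = 0.3333.

0.333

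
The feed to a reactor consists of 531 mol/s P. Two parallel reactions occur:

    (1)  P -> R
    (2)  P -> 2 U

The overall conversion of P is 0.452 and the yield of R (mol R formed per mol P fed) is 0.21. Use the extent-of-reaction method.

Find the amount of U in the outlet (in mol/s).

Yield of R: 1ξ₁ / 531 = 0.21 → ξ₁ = 111.5 mol/s.
Conversion of P: 1ξ₁ + 1ξ₂ = 0.452 × 531 = 240 → ξ₂ = 128.5 mol/s.
Outlet amounts (n = n₀ + Σ ν·ξ):
  P: 531 − 1(111.5) − 1(128.5) = 291
  R: 0 + 1(111.5) = 111.5
  U: 0 + 2(128.5) = 257

257 mol/s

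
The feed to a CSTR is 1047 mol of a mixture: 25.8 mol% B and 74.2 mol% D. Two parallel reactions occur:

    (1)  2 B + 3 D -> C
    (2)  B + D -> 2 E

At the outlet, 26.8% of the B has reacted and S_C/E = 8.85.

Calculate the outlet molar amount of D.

669 mol

Conversion of B: B consumed = 0.268 × 270.1 = 72.39 mol = 2ξ₁ + 1ξ₂.
Selectivity: 1ξ₁ / (2ξ₂) = 8.85 → ξ₁ = 17.7 ξ₂.
Substitute: (2·17.7 + 1) ξ₂ = 72.39 → ξ₂ = 1.989 mol, ξ₁ = 35.2 mol.
Outlet amounts (n = n₀ + Σ ν·ξ):
  B: 270.1 − 2(35.2) − 1(1.989) = 197.7
  D: 776.9 − 3(35.2) − 1(1.989) = 669.3
  C: 0 + 1(35.2) = 35.2
  E: 0 + 2(1.989) = 3.978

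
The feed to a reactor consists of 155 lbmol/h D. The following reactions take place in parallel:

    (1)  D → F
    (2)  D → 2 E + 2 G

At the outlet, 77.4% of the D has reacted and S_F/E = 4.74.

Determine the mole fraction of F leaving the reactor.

Conversion of D: D consumed = 0.774 × 155 = 120 lbmol/h = 1ξ₁ + 1ξ₂.
Selectivity: 1ξ₁ / (2ξ₂) = 4.74 → ξ₁ = 9.48 ξ₂.
Substitute: (1·9.48 + 1) ξ₂ = 120 → ξ₂ = 11.45 lbmol/h, ξ₁ = 108.5 lbmol/h.
Outlet amounts (n = n₀ + Σ ν·ξ):
  D: 155 − 1(108.5) − 1(11.45) = 35.03
  F: 0 + 1(108.5) = 108.5
  E: 0 + 2(11.45) = 22.9
  G: 0 + 2(11.45) = 22.9
Total out = 189.3 lbmol/h; y_F = 108.5 / 189.3 = 0.5732.

0.573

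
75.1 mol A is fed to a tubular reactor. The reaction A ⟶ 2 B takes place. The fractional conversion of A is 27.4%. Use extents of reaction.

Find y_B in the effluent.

A reacted = 0.274 × 75.1 = 20.58 mol; ν_A = −1, so ξ = 20.58/1 = 20.58 mol.
Outlet amounts (n = n₀ + ν ξ):
  A: 75.1 − 1(20.58) = 54.52
  B: 0 + 2(20.58) = 41.15
Total out = 95.68 mol; y_B = 41.15 / 95.68 = 0.4301.

0.43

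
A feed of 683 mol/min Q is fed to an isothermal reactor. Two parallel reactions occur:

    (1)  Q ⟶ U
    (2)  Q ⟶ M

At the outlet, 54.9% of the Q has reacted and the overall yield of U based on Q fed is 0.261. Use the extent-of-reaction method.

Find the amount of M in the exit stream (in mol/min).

197 mol/min

Yield of U: 1ξ₁ / 683 = 0.261 → ξ₁ = 178.3 mol/min.
Conversion of Q: 1ξ₁ + 1ξ₂ = 0.549 × 683 = 375 → ξ₂ = 196.7 mol/min.
Outlet amounts (n = n₀ + Σ ν·ξ):
  Q: 683 − 1(178.3) − 1(196.7) = 308
  U: 0 + 1(178.3) = 178.3
  M: 0 + 1(196.7) = 196.7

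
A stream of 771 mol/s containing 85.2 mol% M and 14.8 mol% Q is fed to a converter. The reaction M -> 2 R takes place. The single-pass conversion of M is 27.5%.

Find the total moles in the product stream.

M reacted = 0.275 × 656.9 = 180.6 mol/s; ν_M = −1, so ξ = 180.6/1 = 180.6 mol/s.
Outlet amounts (n = n₀ + ν ξ):
  M: 656.9 − 1(180.6) = 476.2
  R: 0 + 2(180.6) = 361.3
  Q: 114.1 (inert)
Total out = 476.2 + 361.3 + 114.1 = 951.6 mol/s.

952 mol/s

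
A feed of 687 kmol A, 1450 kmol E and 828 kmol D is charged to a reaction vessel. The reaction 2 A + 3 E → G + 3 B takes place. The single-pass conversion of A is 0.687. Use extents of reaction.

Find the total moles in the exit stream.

2730 kmol

A reacted = 0.687 × 687 = 472 kmol; ν_A = −2, so ξ = 472/2 = 236 kmol.
Outlet amounts (n = n₀ + ν ξ):
  A: 687 − 2(236) = 215
  E: 1450 − 3(236) = 742
  G: 0 + 1(236) = 236
  B: 0 + 3(236) = 708
  D: 828 (inert)
Total out = 215 + 742 + 236 + 708 + 828 = 2729 kmol.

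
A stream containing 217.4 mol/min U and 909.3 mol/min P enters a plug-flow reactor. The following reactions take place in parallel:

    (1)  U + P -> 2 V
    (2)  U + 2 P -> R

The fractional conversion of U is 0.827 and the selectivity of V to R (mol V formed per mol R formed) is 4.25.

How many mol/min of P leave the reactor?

672 mol/min

Conversion of U: U consumed = 0.827 × 217.4 = 179.8 mol/min = 1ξ₁ + 1ξ₂.
Selectivity: 2ξ₁ / (1ξ₂) = 4.25 → ξ₁ = 2.125 ξ₂.
Substitute: (1·2.125 + 1) ξ₂ = 179.8 → ξ₂ = 57.53 mol/min, ξ₁ = 122.3 mol/min.
Outlet amounts (n = n₀ + Σ ν·ξ):
  U: 217.4 − 1(122.3) − 1(57.53) = 37.61
  P: 909.3 − 1(122.3) − 2(57.53) = 672
  V: 0 + 2(122.3) = 244.5
  R: 0 + 1(57.53) = 57.53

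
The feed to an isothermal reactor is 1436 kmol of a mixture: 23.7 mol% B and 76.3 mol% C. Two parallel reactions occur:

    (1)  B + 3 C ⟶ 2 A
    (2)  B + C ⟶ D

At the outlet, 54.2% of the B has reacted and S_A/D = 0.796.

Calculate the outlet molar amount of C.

806 kmol

Conversion of B: B consumed = 0.542 × 340.3 = 184.5 kmol = 1ξ₁ + 1ξ₂.
Selectivity: 2ξ₁ / (1ξ₂) = 0.796 → ξ₁ = 0.398 ξ₂.
Substitute: (1·0.398 + 1) ξ₂ = 184.5 → ξ₂ = 131.9 kmol, ξ₁ = 52.51 kmol.
Outlet amounts (n = n₀ + Σ ν·ξ):
  B: 340.3 − 1(52.51) − 1(131.9) = 155.9
  C: 1096 − 3(52.51) − 1(131.9) = 806.2
  A: 0 + 2(52.51) = 105
  D: 0 + 1(131.9) = 131.9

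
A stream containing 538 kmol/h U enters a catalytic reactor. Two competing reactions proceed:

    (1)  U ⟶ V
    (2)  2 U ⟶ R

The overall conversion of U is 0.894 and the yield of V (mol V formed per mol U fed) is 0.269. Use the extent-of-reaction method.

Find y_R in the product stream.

Yield of V: 1ξ₁ / 538 = 0.269 → ξ₁ = 144.7 kmol/h.
Conversion of U: 1ξ₁ + 2ξ₂ = 0.894 × 538 = 481 → ξ₂ = 168.1 kmol/h.
Outlet amounts (n = n₀ + Σ ν·ξ):
  U: 538 − 1(144.7) − 2(168.1) = 57.03
  V: 0 + 1(144.7) = 144.7
  R: 0 + 1(168.1) = 168.1
Total out = 369.9 kmol/h; y_R = 168.1 / 369.9 = 0.4545.

0.455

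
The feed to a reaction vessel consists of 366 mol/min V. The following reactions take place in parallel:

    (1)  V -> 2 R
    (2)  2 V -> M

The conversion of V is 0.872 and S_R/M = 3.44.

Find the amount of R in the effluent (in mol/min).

295 mol/min

Conversion of V: V consumed = 0.872 × 366 = 319.2 mol/min = 1ξ₁ + 2ξ₂.
Selectivity: 2ξ₁ / (1ξ₂) = 3.44 → ξ₁ = 1.72 ξ₂.
Substitute: (1·1.72 + 2) ξ₂ = 319.2 → ξ₂ = 85.79 mol/min, ξ₁ = 147.6 mol/min.
Outlet amounts (n = n₀ + Σ ν·ξ):
  V: 366 − 1(147.6) − 2(85.79) = 46.85
  R: 0 + 2(147.6) = 295.1
  M: 0 + 1(85.79) = 85.79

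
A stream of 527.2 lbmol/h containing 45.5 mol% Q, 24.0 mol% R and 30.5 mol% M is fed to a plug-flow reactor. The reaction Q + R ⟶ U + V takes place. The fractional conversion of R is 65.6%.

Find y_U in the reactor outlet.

0.157

R reacted = 0.656 × 126.5 = 83 lbmol/h; ν_R = −1, so ξ = 83/1 = 83 lbmol/h.
Outlet amounts (n = n₀ + ν ξ):
  Q: 239.9 − 1(83) = 156.9
  R: 126.5 − 1(83) = 43.53
  U: 0 + 1(83) = 83
  V: 0 + 1(83) = 83
  M: 160.8 (inert)
Total out = 527.2 lbmol/h; y_U = 83 / 527.2 = 0.1574.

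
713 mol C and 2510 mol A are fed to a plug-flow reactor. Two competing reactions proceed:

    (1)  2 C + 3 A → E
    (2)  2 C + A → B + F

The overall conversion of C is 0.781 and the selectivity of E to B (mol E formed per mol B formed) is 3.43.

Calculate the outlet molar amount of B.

Conversion of C: C consumed = 0.781 × 713 = 556.9 mol = 2ξ₁ + 2ξ₂.
Selectivity: 1ξ₁ / (1ξ₂) = 3.43 → ξ₁ = 3.43 ξ₂.
Substitute: (2·3.43 + 2) ξ₂ = 556.9 → ξ₂ = 62.85 mol, ξ₁ = 215.6 mol.
Outlet amounts (n = n₀ + Σ ν·ξ):
  C: 713 − 2(215.6) − 2(62.85) = 156.1
  A: 2510 − 3(215.6) − 1(62.85) = 1800
  E: 0 + 1(215.6) = 215.6
  B: 0 + 1(62.85) = 62.85
  F: 0 + 1(62.85) = 62.85

62.9 mol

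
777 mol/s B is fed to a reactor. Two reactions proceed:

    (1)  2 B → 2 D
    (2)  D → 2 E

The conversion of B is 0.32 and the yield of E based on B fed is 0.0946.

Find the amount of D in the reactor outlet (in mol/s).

Conversion of B: B consumed = 2ξ₁ = 0.32 × 777 → ξ₁ = 124.3 mol/s.
Yield of E: 2ξ₂ / 777 = 0.0946 → ξ₂ = 36.75 mol/s.
Outlet amounts (n = n₀ + Σ ν·ξ):
  B: 777 − 2(124.3) = 528.4
  D: 0 + 2(124.3) − 1(36.75) = 211.9
  E: 0 + 2(36.75) = 73.5

212 mol/s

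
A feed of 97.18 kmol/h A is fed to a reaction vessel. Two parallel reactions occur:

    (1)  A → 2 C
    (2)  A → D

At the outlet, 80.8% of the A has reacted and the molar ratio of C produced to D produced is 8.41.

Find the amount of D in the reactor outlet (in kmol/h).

Conversion of A: A consumed = 0.808 × 97.18 = 78.52 kmol/h = 1ξ₁ + 1ξ₂.
Selectivity: 2ξ₁ / (1ξ₂) = 8.41 → ξ₁ = 4.205 ξ₂.
Substitute: (1·4.205 + 1) ξ₂ = 78.52 → ξ₂ = 15.09 kmol/h, ξ₁ = 63.44 kmol/h.
Outlet amounts (n = n₀ + Σ ν·ξ):
  A: 97.18 − 1(63.44) − 1(15.09) = 18.66
  C: 0 + 2(63.44) = 126.9
  D: 0 + 1(15.09) = 15.09

15.1 kmol/h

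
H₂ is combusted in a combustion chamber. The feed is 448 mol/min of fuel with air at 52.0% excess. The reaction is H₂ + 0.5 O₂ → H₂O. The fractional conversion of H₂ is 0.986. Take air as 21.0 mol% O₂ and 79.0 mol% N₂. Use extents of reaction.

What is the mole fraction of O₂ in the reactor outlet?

Stoichiometric O₂ = 0.5 × 448 = 224 mol/min; O₂ fed = 224 × 1.520 = 340.5 mol/min.
N₂ fed = 340.5 × 79/21 = 1281 mol/min.
Fuel reacted = 0.986 × 448 → ξ = 441.7 mol/min.
Outlet (n = n₀ + ν ξ):
  H₂: 448 − 1(441.7) = 6.272
  O₂: 340.5 − 0.5(441.7) = 119.6
  N₂: 1281 (inert)
  H₂O: 0 + 1(441.7) = 441.7
Total out = 1848 mol/min; y_O₂ = 119.6 / 1848 = 0.06471.

0.0647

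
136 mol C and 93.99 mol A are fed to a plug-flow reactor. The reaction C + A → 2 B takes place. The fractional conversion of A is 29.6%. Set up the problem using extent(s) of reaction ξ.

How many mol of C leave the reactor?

108 mol

A reacted = 0.296 × 93.99 = 27.82 mol; ν_A = −1, so ξ = 27.82/1 = 27.82 mol.
Outlet amounts (n = n₀ + ν ξ):
  C: 136 − 1(27.82) = 108.2
  A: 93.99 − 1(27.82) = 66.17
  B: 0 + 2(27.82) = 55.64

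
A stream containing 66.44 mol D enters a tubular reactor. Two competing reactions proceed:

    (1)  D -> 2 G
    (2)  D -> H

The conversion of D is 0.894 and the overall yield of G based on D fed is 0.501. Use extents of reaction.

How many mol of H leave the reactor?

42.8 mol

Yield of G: 2ξ₁ / 66.44 = 0.501 → ξ₁ = 16.64 mol.
Conversion of D: 1ξ₁ + 1ξ₂ = 0.894 × 66.44 = 59.4 → ξ₂ = 42.75 mol.
Outlet amounts (n = n₀ + Σ ν·ξ):
  D: 66.44 − 1(16.64) − 1(42.75) = 7.043
  G: 0 + 2(16.64) = 33.29
  H: 0 + 1(42.75) = 42.75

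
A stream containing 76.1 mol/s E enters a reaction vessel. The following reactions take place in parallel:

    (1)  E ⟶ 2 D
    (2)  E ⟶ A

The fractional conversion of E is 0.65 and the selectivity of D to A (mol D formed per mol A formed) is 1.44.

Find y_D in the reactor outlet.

Conversion of E: E consumed = 0.65 × 76.1 = 49.46 mol/s = 1ξ₁ + 1ξ₂.
Selectivity: 2ξ₁ / (1ξ₂) = 1.44 → ξ₁ = 0.72 ξ₂.
Substitute: (1·0.72 + 1) ξ₂ = 49.46 → ξ₂ = 28.76 mol/s, ξ₁ = 20.71 mol/s.
Outlet amounts (n = n₀ + Σ ν·ξ):
  E: 76.1 − 1(20.71) − 1(28.76) = 26.63
  D: 0 + 2(20.71) = 41.41
  A: 0 + 1(28.76) = 28.76
Total out = 96.81 mol/s; y_D = 41.41 / 96.81 = 0.4278.

0.428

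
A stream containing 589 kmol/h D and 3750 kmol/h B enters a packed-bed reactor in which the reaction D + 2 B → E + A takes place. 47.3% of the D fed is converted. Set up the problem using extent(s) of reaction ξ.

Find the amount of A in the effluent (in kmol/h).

279 kmol/h

D reacted = 0.473 × 589 = 278.6 kmol/h; ν_D = −1, so ξ = 278.6/1 = 278.6 kmol/h.
Outlet amounts (n = n₀ + ν ξ):
  D: 589 − 1(278.6) = 310.4
  B: 3750 − 2(278.6) = 3193
  E: 0 + 1(278.6) = 278.6
  A: 0 + 1(278.6) = 278.6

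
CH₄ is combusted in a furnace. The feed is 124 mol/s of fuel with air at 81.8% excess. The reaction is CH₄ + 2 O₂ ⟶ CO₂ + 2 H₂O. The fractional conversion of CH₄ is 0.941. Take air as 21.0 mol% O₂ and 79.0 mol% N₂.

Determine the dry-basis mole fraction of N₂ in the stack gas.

Stoichiometric O₂ = 2 × 124 = 248 mol/s; O₂ fed = 248 × 1.818 = 450.9 mol/s.
N₂ fed = 450.9 × 79/21 = 1696 mol/s.
Fuel reacted = 0.941 × 124 → ξ = 116.7 mol/s.
Outlet (n = n₀ + ν ξ):
  CH₄: 124 − 1(116.7) = 7.316
  O₂: 450.9 − 2(116.7) = 217.5
  N₂: 1696 (inert)
  CO₂: 0 + 1(116.7) = 116.7
  H₂O: 0 + 2(116.7) = 233.4
Dry total = 2038 mol/s; y_N₂ (dry) = 1696 / 2038 = 0.8324.

0.832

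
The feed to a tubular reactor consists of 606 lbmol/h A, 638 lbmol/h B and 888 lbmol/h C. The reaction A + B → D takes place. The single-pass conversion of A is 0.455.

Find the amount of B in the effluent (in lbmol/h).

A reacted = 0.455 × 606 = 275.7 lbmol/h; ν_A = −1, so ξ = 275.7/1 = 275.7 lbmol/h.
Outlet amounts (n = n₀ + ν ξ):
  A: 606 − 1(275.7) = 330.3
  B: 638 − 1(275.7) = 362.3
  D: 0 + 1(275.7) = 275.7
  C: 888 (inert)

362 lbmol/h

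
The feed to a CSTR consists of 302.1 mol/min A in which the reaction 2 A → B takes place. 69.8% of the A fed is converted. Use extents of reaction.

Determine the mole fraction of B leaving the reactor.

A reacted = 0.698 × 302.1 = 210.9 mol/min; ν_A = −2, so ξ = 210.9/2 = 105.4 mol/min.
Outlet amounts (n = n₀ + ν ξ):
  A: 302.1 − 2(105.4) = 91.23
  B: 0 + 1(105.4) = 105.4
Total out = 196.7 mol/min; y_B = 105.4 / 196.7 = 0.5361.

0.536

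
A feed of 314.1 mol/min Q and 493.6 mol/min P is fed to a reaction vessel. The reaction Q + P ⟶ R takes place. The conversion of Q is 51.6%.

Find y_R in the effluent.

0.251

Q reacted = 0.516 × 314.1 = 162.1 mol/min; ν_Q = −1, so ξ = 162.1/1 = 162.1 mol/min.
Outlet amounts (n = n₀ + ν ξ):
  Q: 314.1 − 1(162.1) = 152
  P: 493.6 − 1(162.1) = 331.5
  R: 0 + 1(162.1) = 162.1
Total out = 645.6 mol/min; y_R = 162.1 / 645.6 = 0.251.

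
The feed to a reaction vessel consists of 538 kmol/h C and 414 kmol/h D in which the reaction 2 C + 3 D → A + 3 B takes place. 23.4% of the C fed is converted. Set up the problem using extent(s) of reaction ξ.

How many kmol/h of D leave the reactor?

C reacted = 0.234 × 538 = 125.9 kmol/h; ν_C = −2, so ξ = 125.9/2 = 62.95 kmol/h.
Outlet amounts (n = n₀ + ν ξ):
  C: 538 − 2(62.95) = 412.1
  D: 414 − 3(62.95) = 225.2
  A: 0 + 1(62.95) = 62.95
  B: 0 + 3(62.95) = 188.8

225 kmol/h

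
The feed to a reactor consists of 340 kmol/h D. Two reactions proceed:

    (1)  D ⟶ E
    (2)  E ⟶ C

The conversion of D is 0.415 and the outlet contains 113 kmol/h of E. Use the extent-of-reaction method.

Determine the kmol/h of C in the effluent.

28.1 kmol/h

Conversion of D: D consumed = 1ξ₁ = 0.415 × 340 → ξ₁ = 141.1 kmol/h.
E balance: n_E = 0 + 1ξ₁ − 1ξ₂ = 113 → ξ₂ = (1·141.1 − 113)/1 = 28.1 kmol/h.
Outlet amounts (n = n₀ + Σ ν·ξ):
  D: 340 − 1(141.1) = 198.9
  E: 0 + 1(141.1) − 1(28.1) = 113
  C: 0 + 1(28.1) = 28.1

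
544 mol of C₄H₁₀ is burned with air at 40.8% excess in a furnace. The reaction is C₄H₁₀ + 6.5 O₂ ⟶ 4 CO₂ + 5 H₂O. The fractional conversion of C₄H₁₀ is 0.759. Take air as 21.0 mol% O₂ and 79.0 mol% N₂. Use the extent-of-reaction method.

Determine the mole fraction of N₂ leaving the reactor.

Stoichiometric O₂ = 6.5 × 544 = 3536 mol; O₂ fed = 3536 × 1.408 = 4979 mol.
N₂ fed = 4979 × 79/21 = 18730 mol.
Fuel reacted = 0.759 × 544 → ξ = 412.9 mol.
Outlet (n = n₀ + ν ξ):
  C₄H₁₀: 544 − 1(412.9) = 131.1
  O₂: 4979 − 6.5(412.9) = 2295
  N₂: 18730 (inert)
  CO₂: 0 + 4(412.9) = 1652
  H₂O: 0 + 5(412.9) = 2064
Total out = 24870 mol; y_N₂ = 18730 / 24870 = 0.753.

0.753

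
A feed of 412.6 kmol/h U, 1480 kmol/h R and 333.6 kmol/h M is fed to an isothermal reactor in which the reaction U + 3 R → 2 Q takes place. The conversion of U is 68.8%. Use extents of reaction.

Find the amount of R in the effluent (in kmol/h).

U reacted = 0.688 × 412.6 = 283.9 kmol/h; ν_U = −1, so ξ = 283.9/1 = 283.9 kmol/h.
Outlet amounts (n = n₀ + ν ξ):
  U: 412.6 − 1(283.9) = 128.7
  R: 1480 − 3(283.9) = 628.4
  Q: 0 + 2(283.9) = 567.7
  M: 333.6 (inert)

628 kmol/h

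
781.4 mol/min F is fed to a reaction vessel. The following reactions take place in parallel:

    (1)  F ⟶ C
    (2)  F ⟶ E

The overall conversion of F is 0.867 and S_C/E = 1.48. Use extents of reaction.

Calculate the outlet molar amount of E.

273 mol/min

Conversion of F: F consumed = 0.867 × 781.4 = 677.5 mol/min = 1ξ₁ + 1ξ₂.
Selectivity: 1ξ₁ / (1ξ₂) = 1.48 → ξ₁ = 1.48 ξ₂.
Substitute: (1·1.48 + 1) ξ₂ = 677.5 → ξ₂ = 273.2 mol/min, ξ₁ = 404.3 mol/min.
Outlet amounts (n = n₀ + Σ ν·ξ):
  F: 781.4 − 1(404.3) − 1(273.2) = 103.9
  C: 0 + 1(404.3) = 404.3
  E: 0 + 1(273.2) = 273.2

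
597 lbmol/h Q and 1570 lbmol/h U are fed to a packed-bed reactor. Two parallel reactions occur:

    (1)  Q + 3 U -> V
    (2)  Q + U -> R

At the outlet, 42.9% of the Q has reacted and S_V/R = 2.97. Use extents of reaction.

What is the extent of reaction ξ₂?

ξ₂ = 64.5 lbmol/h

Conversion of Q: Q consumed = 0.429 × 597 = 256.1 lbmol/h = 1ξ₁ + 1ξ₂.
Selectivity: 1ξ₁ / (1ξ₂) = 2.97 → ξ₁ = 2.97 ξ₂.
Substitute: (1·2.97 + 1) ξ₂ = 256.1 → ξ₂ = 64.51 lbmol/h, ξ₁ = 191.6 lbmol/h.
Outlet amounts (n = n₀ + Σ ν·ξ):
  Q: 597 − 1(191.6) − 1(64.51) = 340.9
  U: 1570 − 3(191.6) − 1(64.51) = 930.7
  V: 0 + 1(191.6) = 191.6
  R: 0 + 1(64.51) = 64.51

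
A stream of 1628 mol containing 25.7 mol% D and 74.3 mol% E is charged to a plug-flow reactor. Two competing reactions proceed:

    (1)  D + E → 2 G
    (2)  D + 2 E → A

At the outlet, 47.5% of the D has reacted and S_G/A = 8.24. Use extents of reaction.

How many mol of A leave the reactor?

38.8 mol

Conversion of D: D consumed = 0.475 × 418.4 = 198.7 mol = 1ξ₁ + 1ξ₂.
Selectivity: 2ξ₁ / (1ξ₂) = 8.24 → ξ₁ = 4.12 ξ₂.
Substitute: (1·4.12 + 1) ξ₂ = 198.7 → ξ₂ = 38.82 mol, ξ₁ = 159.9 mol.
Outlet amounts (n = n₀ + Σ ν·ξ):
  D: 418.4 − 1(159.9) − 1(38.82) = 219.7
  E: 1210 − 1(159.9) − 2(38.82) = 972
  G: 0 + 2(159.9) = 319.8
  A: 0 + 1(38.82) = 38.82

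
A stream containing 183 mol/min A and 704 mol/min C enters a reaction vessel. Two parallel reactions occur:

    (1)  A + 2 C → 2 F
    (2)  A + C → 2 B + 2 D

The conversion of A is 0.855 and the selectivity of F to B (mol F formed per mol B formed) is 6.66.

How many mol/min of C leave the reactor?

Conversion of A: A consumed = 0.855 × 183 = 156.5 mol/min = 1ξ₁ + 1ξ₂.
Selectivity: 2ξ₁ / (2ξ₂) = 6.66 → ξ₁ = 6.66 ξ₂.
Substitute: (1·6.66 + 1) ξ₂ = 156.5 → ξ₂ = 20.43 mol/min, ξ₁ = 136 mol/min.
Outlet amounts (n = n₀ + Σ ν·ξ):
  A: 183 − 1(136) − 1(20.43) = 26.53
  C: 704 − 2(136) − 1(20.43) = 411.5
  F: 0 + 2(136) = 272.1
  B: 0 + 2(20.43) = 40.85
  D: 0 + 2(20.43) = 40.85

411 mol/min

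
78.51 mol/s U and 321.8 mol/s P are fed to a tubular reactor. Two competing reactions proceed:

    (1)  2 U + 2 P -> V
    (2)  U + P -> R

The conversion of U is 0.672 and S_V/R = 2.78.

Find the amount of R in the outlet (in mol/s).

Conversion of U: U consumed = 0.672 × 78.51 = 52.76 mol/s = 2ξ₁ + 1ξ₂.
Selectivity: 1ξ₁ / (1ξ₂) = 2.78 → ξ₁ = 2.78 ξ₂.
Substitute: (2·2.78 + 1) ξ₂ = 52.76 → ξ₂ = 8.042 mol/s, ξ₁ = 22.36 mol/s.
Outlet amounts (n = n₀ + Σ ν·ξ):
  U: 78.51 − 2(22.36) − 1(8.042) = 25.75
  P: 321.8 − 2(22.36) − 1(8.042) = 269
  V: 0 + 1(22.36) = 22.36
  R: 0 + 1(8.042) = 8.042

8.04 mol/s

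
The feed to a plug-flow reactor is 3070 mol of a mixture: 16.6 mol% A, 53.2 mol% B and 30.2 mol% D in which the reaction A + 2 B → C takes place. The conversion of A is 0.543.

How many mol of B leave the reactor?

A reacted = 0.543 × 509.6 = 276.7 mol; ν_A = −1, so ξ = 276.7/1 = 276.7 mol.
Outlet amounts (n = n₀ + ν ξ):
  A: 509.6 − 1(276.7) = 232.9
  B: 1633 − 2(276.7) = 1080
  C: 0 + 1(276.7) = 276.7
  D: 927.1 (inert)

1080 mol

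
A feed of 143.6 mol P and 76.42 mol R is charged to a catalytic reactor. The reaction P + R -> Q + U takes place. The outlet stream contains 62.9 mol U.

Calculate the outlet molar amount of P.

For U: n = n₀ + 1ξ → 62.9 = 0 + 1ξ, giving ξ = 62.9 mol.
Outlet amounts (n = n₀ + ν ξ):
  P: 143.6 − 1(62.9) = 80.7
  R: 76.42 − 1(62.9) = 13.52
  Q: 0 + 1(62.9) = 62.9
  U: 0 + 1(62.9) = 62.9

80.7 mol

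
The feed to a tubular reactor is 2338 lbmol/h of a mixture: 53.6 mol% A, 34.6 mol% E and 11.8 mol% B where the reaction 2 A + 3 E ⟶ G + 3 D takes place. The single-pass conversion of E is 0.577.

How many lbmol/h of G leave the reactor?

E reacted = 0.577 × 808.9 = 466.8 lbmol/h; ν_E = −3, so ξ = 466.8/3 = 155.6 lbmol/h.
Outlet amounts (n = n₀ + ν ξ):
  A: 1253 − 2(155.6) = 942
  E: 808.9 − 3(155.6) = 342.2
  G: 0 + 1(155.6) = 155.6
  D: 0 + 3(155.6) = 466.8
  B: 275.9 (inert)

156 lbmol/h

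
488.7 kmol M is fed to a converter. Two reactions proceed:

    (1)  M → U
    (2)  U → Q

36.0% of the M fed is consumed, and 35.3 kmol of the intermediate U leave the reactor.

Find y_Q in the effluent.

Conversion of M: M consumed = 1ξ₁ = 0.36 × 488.7 → ξ₁ = 175.9 kmol.
U balance: n_U = 0 + 1ξ₁ − 1ξ₂ = 35.3 → ξ₂ = (1·175.9 − 35.3)/1 = 140.6 kmol.
Outlet amounts (n = n₀ + Σ ν·ξ):
  M: 488.7 − 1(175.9) = 312.8
  U: 0 + 1(175.9) − 1(140.6) = 35.3
  Q: 0 + 1(140.6) = 140.6
Total out = 488.7 kmol; y_Q = 140.6 / 488.7 = 0.2878.

0.288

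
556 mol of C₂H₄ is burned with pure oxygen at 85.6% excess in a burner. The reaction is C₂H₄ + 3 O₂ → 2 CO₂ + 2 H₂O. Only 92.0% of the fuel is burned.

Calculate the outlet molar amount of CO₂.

1020 mol

Stoichiometric O₂ = 3 × 556 = 1668 mol; O₂ fed = 1668 × 1.856 = 3096 mol.
Fuel reacted = 0.92 × 556 → ξ = 511.5 mol.
Outlet (n = n₀ + ν ξ):
  C₂H₄: 556 − 1(511.5) = 44.48
  O₂: 3096 − 3(511.5) = 1561
  CO₂: 0 + 2(511.5) = 1023
  H₂O: 0 + 2(511.5) = 1023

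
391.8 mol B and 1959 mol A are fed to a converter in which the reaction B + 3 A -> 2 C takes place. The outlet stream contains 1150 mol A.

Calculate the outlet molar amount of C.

For A: n = n₀ − 3ξ → 1150 = 1959 − 3ξ, giving ξ = 269.7 mol.
Outlet amounts (n = n₀ + ν ξ):
  B: 391.8 − 1(269.7) = 122.1
  A: 1959 − 3(269.7) = 1150
  C: 0 + 2(269.7) = 539.3

539 mol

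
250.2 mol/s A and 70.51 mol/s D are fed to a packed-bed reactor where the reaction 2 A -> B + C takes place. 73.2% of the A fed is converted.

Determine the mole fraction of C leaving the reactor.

0.286

A reacted = 0.732 × 250.2 = 183.1 mol/s; ν_A = −2, so ξ = 183.1/2 = 91.57 mol/s.
Outlet amounts (n = n₀ + ν ξ):
  A: 250.2 − 2(91.57) = 67.05
  B: 0 + 1(91.57) = 91.57
  C: 0 + 1(91.57) = 91.57
  D: 70.51 (inert)
Total out = 320.7 mol/s; y_C = 91.57 / 320.7 = 0.2855.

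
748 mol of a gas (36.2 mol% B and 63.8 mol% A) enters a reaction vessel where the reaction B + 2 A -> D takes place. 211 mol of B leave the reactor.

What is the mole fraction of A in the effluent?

0.569

For B: n = n₀ − 1ξ → 211 = 270.8 − 1ξ, giving ξ = 59.78 mol.
Outlet amounts (n = n₀ + ν ξ):
  B: 270.8 − 1(59.78) = 211
  A: 477.2 − 2(59.78) = 357.7
  D: 0 + 1(59.78) = 59.78
Total out = 628.4 mol; y_A = 357.7 / 628.4 = 0.5691.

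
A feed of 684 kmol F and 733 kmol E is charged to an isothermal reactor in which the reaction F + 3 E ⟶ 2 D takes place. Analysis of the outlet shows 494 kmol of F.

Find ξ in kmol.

ξ = 190 kmol

For F: n = n₀ − 1ξ → 494 = 684 − 1ξ, giving ξ = 190 kmol.
Outlet amounts (n = n₀ + ν ξ):
  F: 684 − 1(190) = 494
  E: 733 − 3(190) = 163
  D: 0 + 2(190) = 380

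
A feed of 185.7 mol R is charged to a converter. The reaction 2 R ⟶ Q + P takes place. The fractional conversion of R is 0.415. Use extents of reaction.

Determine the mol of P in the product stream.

38.5 mol

R reacted = 0.415 × 185.7 = 77.07 mol; ν_R = −2, so ξ = 77.07/2 = 38.53 mol.
Outlet amounts (n = n₀ + ν ξ):
  R: 185.7 − 2(38.53) = 108.6
  Q: 0 + 1(38.53) = 38.53
  P: 0 + 1(38.53) = 38.53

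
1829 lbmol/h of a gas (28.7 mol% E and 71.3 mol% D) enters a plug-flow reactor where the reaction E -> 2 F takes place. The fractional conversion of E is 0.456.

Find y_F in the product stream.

0.231

E reacted = 0.456 × 524.9 = 239.4 lbmol/h; ν_E = −1, so ξ = 239.4/1 = 239.4 lbmol/h.
Outlet amounts (n = n₀ + ν ξ):
  E: 524.9 − 1(239.4) = 285.6
  F: 0 + 2(239.4) = 478.7
  D: 1304 (inert)
Total out = 2068 lbmol/h; y_F = 478.7 / 2068 = 0.2315.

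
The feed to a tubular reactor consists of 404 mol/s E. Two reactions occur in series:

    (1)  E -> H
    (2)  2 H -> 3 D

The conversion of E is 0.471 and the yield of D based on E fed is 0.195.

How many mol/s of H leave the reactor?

Conversion of E: E consumed = 1ξ₁ = 0.471 × 404 → ξ₁ = 190.3 mol/s.
Yield of D: 3ξ₂ / 404 = 0.195 → ξ₂ = 26.26 mol/s.
Outlet amounts (n = n₀ + Σ ν·ξ):
  E: 404 − 1(190.3) = 213.7
  H: 0 + 1(190.3) − 2(26.26) = 137.8
  D: 0 + 3(26.26) = 78.78

138 mol/s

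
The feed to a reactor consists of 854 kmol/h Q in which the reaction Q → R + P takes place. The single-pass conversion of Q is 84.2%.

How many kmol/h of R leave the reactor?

719 kmol/h

Q reacted = 0.842 × 854 = 719.1 kmol/h; ν_Q = −1, so ξ = 719.1/1 = 719.1 kmol/h.
Outlet amounts (n = n₀ + ν ξ):
  Q: 854 − 1(719.1) = 134.9
  R: 0 + 1(719.1) = 719.1
  P: 0 + 1(719.1) = 719.1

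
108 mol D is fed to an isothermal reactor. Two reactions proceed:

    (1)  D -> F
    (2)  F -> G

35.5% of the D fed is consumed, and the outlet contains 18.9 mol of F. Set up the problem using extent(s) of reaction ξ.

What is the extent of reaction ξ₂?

ξ₂ = 19.4 mol

Conversion of D: D consumed = 1ξ₁ = 0.355 × 108 → ξ₁ = 38.34 mol.
F balance: n_F = 0 + 1ξ₁ − 1ξ₂ = 18.9 → ξ₂ = (1·38.34 − 18.9)/1 = 19.44 mol.
Outlet amounts (n = n₀ + Σ ν·ξ):
  D: 108 − 1(38.34) = 69.66
  F: 0 + 1(38.34) − 1(19.44) = 18.9
  G: 0 + 1(19.44) = 19.44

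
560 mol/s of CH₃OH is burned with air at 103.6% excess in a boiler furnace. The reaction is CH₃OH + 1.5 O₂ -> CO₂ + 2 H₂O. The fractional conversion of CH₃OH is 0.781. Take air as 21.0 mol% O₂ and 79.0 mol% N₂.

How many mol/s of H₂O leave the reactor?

875 mol/s

Stoichiometric O₂ = 1.5 × 560 = 840 mol/s; O₂ fed = 840 × 2.036 = 1710 mol/s.
N₂ fed = 1710 × 79/21 = 6434 mol/s.
Fuel reacted = 0.781 × 560 → ξ = 437.4 mol/s.
Outlet (n = n₀ + ν ξ):
  CH₃OH: 560 − 1(437.4) = 122.6
  O₂: 1710 − 1.5(437.4) = 1054
  N₂: 6434 (inert)
  CO₂: 0 + 1(437.4) = 437.4
  H₂O: 0 + 2(437.4) = 874.7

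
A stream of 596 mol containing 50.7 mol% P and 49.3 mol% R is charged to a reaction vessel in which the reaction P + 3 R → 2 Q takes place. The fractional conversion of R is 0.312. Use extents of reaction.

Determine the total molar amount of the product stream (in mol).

R reacted = 0.312 × 293.8 = 91.67 mol; ν_R = −3, so ξ = 91.67/3 = 30.56 mol.
Outlet amounts (n = n₀ + ν ξ):
  P: 302.2 − 1(30.56) = 271.6
  R: 293.8 − 3(30.56) = 202.2
  Q: 0 + 2(30.56) = 61.12
Total out = 271.6 + 202.2 + 61.12 = 534.9 mol.

535 mol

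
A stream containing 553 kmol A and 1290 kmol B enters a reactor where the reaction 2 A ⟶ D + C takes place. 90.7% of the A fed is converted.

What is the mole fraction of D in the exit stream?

0.136

A reacted = 0.907 × 553 = 501.6 kmol; ν_A = −2, so ξ = 501.6/2 = 250.8 kmol.
Outlet amounts (n = n₀ + ν ξ):
  A: 553 − 2(250.8) = 51.43
  D: 0 + 1(250.8) = 250.8
  C: 0 + 1(250.8) = 250.8
  B: 1290 (inert)
Total out = 1843 kmol; y_D = 250.8 / 1843 = 0.1361.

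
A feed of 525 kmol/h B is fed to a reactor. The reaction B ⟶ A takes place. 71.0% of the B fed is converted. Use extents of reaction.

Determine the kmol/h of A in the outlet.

B reacted = 0.71 × 525 = 372.8 kmol/h; ν_B = −1, so ξ = 372.8/1 = 372.8 kmol/h.
Outlet amounts (n = n₀ + ν ξ):
  B: 525 − 1(372.8) = 152.2
  A: 0 + 1(372.8) = 372.8

373 kmol/h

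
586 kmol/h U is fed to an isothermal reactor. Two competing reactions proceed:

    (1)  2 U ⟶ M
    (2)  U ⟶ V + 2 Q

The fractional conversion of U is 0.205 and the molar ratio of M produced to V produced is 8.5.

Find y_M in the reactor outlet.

0.105

Conversion of U: U consumed = 0.205 × 586 = 120.1 kmol/h = 2ξ₁ + 1ξ₂.
Selectivity: 1ξ₁ / (1ξ₂) = 8.5 → ξ₁ = 8.5 ξ₂.
Substitute: (2·8.5 + 1) ξ₂ = 120.1 → ξ₂ = 6.674 kmol/h, ξ₁ = 56.73 kmol/h.
Outlet amounts (n = n₀ + Σ ν·ξ):
  U: 586 − 2(56.73) − 1(6.674) = 465.9
  M: 0 + 1(56.73) = 56.73
  V: 0 + 1(6.674) = 6.674
  Q: 0 + 2(6.674) = 13.35
Total out = 542.6 kmol/h; y_M = 56.73 / 542.6 = 0.1045.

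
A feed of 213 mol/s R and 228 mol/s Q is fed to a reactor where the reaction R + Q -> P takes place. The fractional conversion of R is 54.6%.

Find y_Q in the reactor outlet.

0.344

R reacted = 0.546 × 213 = 116.3 mol/s; ν_R = −1, so ξ = 116.3/1 = 116.3 mol/s.
Outlet amounts (n = n₀ + ν ξ):
  R: 213 − 1(116.3) = 96.7
  Q: 228 − 1(116.3) = 111.7
  P: 0 + 1(116.3) = 116.3
Total out = 324.7 mol/s; y_Q = 111.7 / 324.7 = 0.344.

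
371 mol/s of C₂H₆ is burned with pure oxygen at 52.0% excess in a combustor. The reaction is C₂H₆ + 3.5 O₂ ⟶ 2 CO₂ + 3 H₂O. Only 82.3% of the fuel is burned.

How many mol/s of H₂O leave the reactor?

Stoichiometric O₂ = 3.5 × 371 = 1298 mol/s; O₂ fed = 1298 × 1.520 = 1974 mol/s.
Fuel reacted = 0.823 × 371 → ξ = 305.3 mol/s.
Outlet (n = n₀ + ν ξ):
  C₂H₆: 371 − 1(305.3) = 65.67
  O₂: 1974 − 3.5(305.3) = 905.1
  CO₂: 0 + 2(305.3) = 610.7
  H₂O: 0 + 3(305.3) = 916

916 mol/s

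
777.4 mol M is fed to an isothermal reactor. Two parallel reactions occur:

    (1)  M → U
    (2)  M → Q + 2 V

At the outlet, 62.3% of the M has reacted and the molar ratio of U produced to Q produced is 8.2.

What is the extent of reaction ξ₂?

Conversion of M: M consumed = 0.623 × 777.4 = 484.3 mol = 1ξ₁ + 1ξ₂.
Selectivity: 1ξ₁ / (1ξ₂) = 8.2 → ξ₁ = 8.2 ξ₂.
Substitute: (1·8.2 + 1) ξ₂ = 484.3 → ξ₂ = 52.64 mol, ξ₁ = 431.7 mol.
Outlet amounts (n = n₀ + Σ ν·ξ):
  M: 777.4 − 1(431.7) − 1(52.64) = 293.1
  U: 0 + 1(431.7) = 431.7
  Q: 0 + 1(52.64) = 52.64
  V: 0 + 2(52.64) = 105.3

ξ₂ = 52.6 mol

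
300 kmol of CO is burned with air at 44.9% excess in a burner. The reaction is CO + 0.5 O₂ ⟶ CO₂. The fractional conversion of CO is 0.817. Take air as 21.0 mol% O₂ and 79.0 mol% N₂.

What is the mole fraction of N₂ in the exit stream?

Stoichiometric O₂ = 0.5 × 300 = 150 kmol; O₂ fed = 150 × 1.449 = 217.4 kmol.
N₂ fed = 217.4 × 79/21 = 817.7 kmol.
Fuel reacted = 0.817 × 300 → ξ = 245.1 kmol.
Outlet (n = n₀ + ν ξ):
  CO: 300 − 1(245.1) = 54.9
  O₂: 217.4 − 0.5(245.1) = 94.8
  N₂: 817.7 (inert)
  CO₂: 0 + 1(245.1) = 245.1
Total out = 1212 kmol; y_N₂ = 817.7 / 1212 = 0.6744.

0.674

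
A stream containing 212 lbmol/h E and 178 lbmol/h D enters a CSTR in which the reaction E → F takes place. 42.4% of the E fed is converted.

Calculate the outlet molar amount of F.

E reacted = 0.424 × 212 = 89.89 lbmol/h; ν_E = −1, so ξ = 89.89/1 = 89.89 lbmol/h.
Outlet amounts (n = n₀ + ν ξ):
  E: 212 − 1(89.89) = 122.1
  F: 0 + 1(89.89) = 89.89
  D: 178 (inert)

89.9 lbmol/h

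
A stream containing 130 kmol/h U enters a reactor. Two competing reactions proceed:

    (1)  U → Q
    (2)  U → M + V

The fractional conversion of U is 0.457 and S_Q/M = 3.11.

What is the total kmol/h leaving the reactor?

Conversion of U: U consumed = 0.457 × 130 = 59.41 kmol/h = 1ξ₁ + 1ξ₂.
Selectivity: 1ξ₁ / (1ξ₂) = 3.11 → ξ₁ = 3.11 ξ₂.
Substitute: (1·3.11 + 1) ξ₂ = 59.41 → ξ₂ = 14.45 kmol/h, ξ₁ = 44.96 kmol/h.
Outlet amounts (n = n₀ + Σ ν·ξ):
  U: 130 − 1(44.96) − 1(14.45) = 70.59
  Q: 0 + 1(44.96) = 44.96
  M: 0 + 1(14.45) = 14.45
  V: 0 + 1(14.45) = 14.45
Total out = 70.59 + 44.96 + 14.45 + 14.45 = 144.5 kmol/h.

144 kmol/h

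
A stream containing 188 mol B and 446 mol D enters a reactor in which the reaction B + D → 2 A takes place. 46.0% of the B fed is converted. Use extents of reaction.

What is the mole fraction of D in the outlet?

B reacted = 0.46 × 188 = 86.48 mol; ν_B = −1, so ξ = 86.48/1 = 86.48 mol.
Outlet amounts (n = n₀ + ν ξ):
  B: 188 − 1(86.48) = 101.5
  D: 446 − 1(86.48) = 359.5
  A: 0 + 2(86.48) = 173
Total out = 634 mol; y_D = 359.5 / 634 = 0.5671.

0.567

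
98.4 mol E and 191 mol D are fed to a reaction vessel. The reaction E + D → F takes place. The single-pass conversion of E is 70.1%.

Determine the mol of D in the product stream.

E reacted = 0.701 × 98.4 = 68.98 mol; ν_E = −1, so ξ = 68.98/1 = 68.98 mol.
Outlet amounts (n = n₀ + ν ξ):
  E: 98.4 − 1(68.98) = 29.42
  D: 191 − 1(68.98) = 122
  F: 0 + 1(68.98) = 68.98

122 mol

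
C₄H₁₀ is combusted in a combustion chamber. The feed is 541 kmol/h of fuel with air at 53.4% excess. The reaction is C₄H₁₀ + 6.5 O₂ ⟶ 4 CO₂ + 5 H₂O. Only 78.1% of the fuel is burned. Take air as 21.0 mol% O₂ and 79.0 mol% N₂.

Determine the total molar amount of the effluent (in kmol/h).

26900 kmol/h

Stoichiometric O₂ = 6.5 × 541 = 3516 kmol/h; O₂ fed = 3516 × 1.534 = 5394 kmol/h.
N₂ fed = 5394 × 79/21 = 20290 kmol/h.
Fuel reacted = 0.781 × 541 → ξ = 422.5 kmol/h.
Outlet (n = n₀ + ν ξ):
  C₄H₁₀: 541 − 1(422.5) = 118.5
  O₂: 5394 − 6.5(422.5) = 2648
  N₂: 20290 (inert)
  CO₂: 0 + 4(422.5) = 1690
  H₂O: 0 + 5(422.5) = 2113
Total out = 118.5 + 2648 + 20290 + 1690 + 2113 = 26860 kmol/h.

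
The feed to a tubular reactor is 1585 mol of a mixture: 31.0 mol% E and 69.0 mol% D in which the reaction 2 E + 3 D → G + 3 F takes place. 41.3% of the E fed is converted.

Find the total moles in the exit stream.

1480 mol

E reacted = 0.413 × 491.4 = 202.9 mol; ν_E = −2, so ξ = 202.9/2 = 101.5 mol.
Outlet amounts (n = n₀ + ν ξ):
  E: 491.4 − 2(101.5) = 288.4
  D: 1094 − 3(101.5) = 789.3
  G: 0 + 1(101.5) = 101.5
  F: 0 + 3(101.5) = 304.4
Total out = 288.4 + 789.3 + 101.5 + 304.4 = 1484 mol.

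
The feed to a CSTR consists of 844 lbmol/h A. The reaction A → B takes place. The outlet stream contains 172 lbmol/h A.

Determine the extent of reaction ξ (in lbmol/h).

For A: n = n₀ − 1ξ → 172 = 844 − 1ξ, giving ξ = 672 lbmol/h.
Outlet amounts (n = n₀ + ν ξ):
  A: 844 − 1(672) = 172
  B: 0 + 1(672) = 672

ξ = 672 lbmol/h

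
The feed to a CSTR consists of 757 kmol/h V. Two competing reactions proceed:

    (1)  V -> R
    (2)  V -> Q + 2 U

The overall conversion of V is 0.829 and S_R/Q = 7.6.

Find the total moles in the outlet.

903 kmol/h

Conversion of V: V consumed = 0.829 × 757 = 627.6 kmol/h = 1ξ₁ + 1ξ₂.
Selectivity: 1ξ₁ / (1ξ₂) = 7.6 → ξ₁ = 7.6 ξ₂.
Substitute: (1·7.6 + 1) ξ₂ = 627.6 → ξ₂ = 72.97 kmol/h, ξ₁ = 554.6 kmol/h.
Outlet amounts (n = n₀ + Σ ν·ξ):
  V: 757 − 1(554.6) − 1(72.97) = 129.4
  R: 0 + 1(554.6) = 554.6
  Q: 0 + 1(72.97) = 72.97
  U: 0 + 2(72.97) = 145.9
Total out = 129.4 + 554.6 + 72.97 + 145.9 = 902.9 kmol/h.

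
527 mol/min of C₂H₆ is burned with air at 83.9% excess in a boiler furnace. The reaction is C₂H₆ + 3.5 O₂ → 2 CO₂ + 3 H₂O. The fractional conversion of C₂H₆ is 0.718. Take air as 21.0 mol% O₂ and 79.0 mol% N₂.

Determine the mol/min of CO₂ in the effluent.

Stoichiometric O₂ = 3.5 × 527 = 1844 mol/min; O₂ fed = 1844 × 1.839 = 3392 mol/min.
N₂ fed = 3392 × 79/21 = 12760 mol/min.
Fuel reacted = 0.718 × 527 → ξ = 378.4 mol/min.
Outlet (n = n₀ + ν ξ):
  C₂H₆: 527 − 1(378.4) = 148.6
  O₂: 3392 − 3.5(378.4) = 2068
  N₂: 12760 (inert)
  CO₂: 0 + 2(378.4) = 756.8
  H₂O: 0 + 3(378.4) = 1135

757 mol/min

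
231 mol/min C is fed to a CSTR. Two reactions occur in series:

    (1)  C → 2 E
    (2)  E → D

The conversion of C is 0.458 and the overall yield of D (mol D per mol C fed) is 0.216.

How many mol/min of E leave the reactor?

162 mol/min

Conversion of C: C consumed = 1ξ₁ = 0.458 × 231 → ξ₁ = 105.8 mol/min.
Yield of D: 1ξ₂ / 231 = 0.216 → ξ₂ = 49.9 mol/min.
Outlet amounts (n = n₀ + Σ ν·ξ):
  C: 231 − 1(105.8) = 125.2
  E: 0 + 2(105.8) − 1(49.9) = 161.7
  D: 0 + 1(49.9) = 49.9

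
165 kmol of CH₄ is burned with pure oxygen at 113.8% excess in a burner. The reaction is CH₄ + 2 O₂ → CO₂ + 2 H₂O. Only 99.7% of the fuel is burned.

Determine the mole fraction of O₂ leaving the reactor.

0.433

Stoichiometric O₂ = 2 × 165 = 330 kmol; O₂ fed = 330 × 2.138 = 705.5 kmol.
Fuel reacted = 0.997 × 165 → ξ = 164.5 kmol.
Outlet (n = n₀ + ν ξ):
  CH₄: 165 − 1(164.5) = 0.495
  O₂: 705.5 − 2(164.5) = 376.5
  CO₂: 0 + 1(164.5) = 164.5
  H₂O: 0 + 2(164.5) = 329
Total out = 870.5 kmol; y_O₂ = 376.5 / 870.5 = 0.4325.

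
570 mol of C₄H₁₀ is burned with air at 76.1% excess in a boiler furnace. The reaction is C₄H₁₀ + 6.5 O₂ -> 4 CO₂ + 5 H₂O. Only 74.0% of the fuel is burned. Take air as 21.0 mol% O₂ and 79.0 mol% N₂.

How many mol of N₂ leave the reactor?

Stoichiometric O₂ = 6.5 × 570 = 3705 mol; O₂ fed = 3705 × 1.761 = 6525 mol.
N₂ fed = 6525 × 79/21 = 24540 mol.
Fuel reacted = 0.74 × 570 → ξ = 421.8 mol.
Outlet (n = n₀ + ν ξ):
  C₄H₁₀: 570 − 1(421.8) = 148.2
  O₂: 6525 − 6.5(421.8) = 3783
  N₂: 24540 (inert)
  CO₂: 0 + 4(421.8) = 1687
  H₂O: 0 + 5(421.8) = 2109

24500 mol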